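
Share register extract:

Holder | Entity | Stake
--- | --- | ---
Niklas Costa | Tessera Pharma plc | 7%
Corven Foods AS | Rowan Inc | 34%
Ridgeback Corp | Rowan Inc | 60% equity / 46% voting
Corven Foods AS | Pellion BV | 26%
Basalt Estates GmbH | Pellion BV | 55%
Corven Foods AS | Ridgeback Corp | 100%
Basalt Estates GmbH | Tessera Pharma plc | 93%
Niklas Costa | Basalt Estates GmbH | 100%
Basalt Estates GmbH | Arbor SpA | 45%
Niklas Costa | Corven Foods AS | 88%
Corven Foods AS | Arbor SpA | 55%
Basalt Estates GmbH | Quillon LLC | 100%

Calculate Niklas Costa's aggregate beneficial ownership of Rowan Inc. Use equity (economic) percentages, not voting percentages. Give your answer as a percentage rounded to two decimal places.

Niklas reaches Rowan along 2 paths.
Via Corven → Ridgeback: 88% × 100% × 60% = 52.8%.
Via Corven: 88% × 34% = 29.92%.
Total: 52.8% + 29.92% = 82.72%.

82.72%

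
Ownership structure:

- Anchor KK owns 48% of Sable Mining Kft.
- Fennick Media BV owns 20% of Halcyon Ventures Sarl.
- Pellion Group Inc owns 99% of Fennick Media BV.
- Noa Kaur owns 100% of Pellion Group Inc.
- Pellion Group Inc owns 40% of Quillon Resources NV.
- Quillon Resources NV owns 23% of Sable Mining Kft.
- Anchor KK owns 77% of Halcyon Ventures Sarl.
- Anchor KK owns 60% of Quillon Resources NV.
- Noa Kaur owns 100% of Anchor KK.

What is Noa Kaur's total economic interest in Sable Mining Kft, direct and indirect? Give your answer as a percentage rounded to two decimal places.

Noa reaches Sable along 3 paths.
Via Anchor → Quillon: 100% × 60% × 23% = 13.8%.
Via Pellion → Quillon: 100% × 40% × 23% = 9.2%.
Via Anchor: 100% × 48% = 48%.
Total: 13.8% + 9.2% + 48% = 71%.
Rounded: 71.00%.

71.00%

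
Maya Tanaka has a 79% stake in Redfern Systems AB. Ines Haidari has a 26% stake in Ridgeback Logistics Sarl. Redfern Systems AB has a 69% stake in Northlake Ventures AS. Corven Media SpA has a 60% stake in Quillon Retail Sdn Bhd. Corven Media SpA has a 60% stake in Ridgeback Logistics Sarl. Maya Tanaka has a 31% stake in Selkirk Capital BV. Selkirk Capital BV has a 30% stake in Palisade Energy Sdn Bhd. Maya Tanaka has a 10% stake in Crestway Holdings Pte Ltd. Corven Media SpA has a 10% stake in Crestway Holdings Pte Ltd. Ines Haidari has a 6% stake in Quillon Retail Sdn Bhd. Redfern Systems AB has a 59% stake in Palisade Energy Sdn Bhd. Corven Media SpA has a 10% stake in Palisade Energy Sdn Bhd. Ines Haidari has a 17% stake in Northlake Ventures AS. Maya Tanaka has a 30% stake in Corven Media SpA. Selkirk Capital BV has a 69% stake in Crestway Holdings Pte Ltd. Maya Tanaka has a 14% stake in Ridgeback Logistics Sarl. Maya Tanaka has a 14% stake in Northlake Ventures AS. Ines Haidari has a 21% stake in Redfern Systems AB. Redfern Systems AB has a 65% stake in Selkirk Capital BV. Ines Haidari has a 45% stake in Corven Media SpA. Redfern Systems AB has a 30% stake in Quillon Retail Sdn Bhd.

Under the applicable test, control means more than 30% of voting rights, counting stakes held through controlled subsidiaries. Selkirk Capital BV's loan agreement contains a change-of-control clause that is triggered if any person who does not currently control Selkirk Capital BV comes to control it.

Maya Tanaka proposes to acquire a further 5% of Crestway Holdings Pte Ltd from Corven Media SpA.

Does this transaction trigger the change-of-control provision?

No

The purchase adds only to Maya's holdings (Corven's stake shrinks), so Maya is the only person who could newly come to control Selkirk.
Maya holds 79% of Redfern, so Maya controls Redfern.
Maya and Redfern together hold 31% + 65% = 96% of Selkirk, so Maya controls Selkirk.
So Maya already controls Selkirk before the transaction.
After the purchase, Maya's direct stake in Crestway rises to 10% + 5% = 15%, and Corven's stake falls to 5%.
Maya controlled Selkirk already, so this is not a new person acquiring control; every other person's position is unchanged or reduced.
No new person acquires control, so the clause is not triggered.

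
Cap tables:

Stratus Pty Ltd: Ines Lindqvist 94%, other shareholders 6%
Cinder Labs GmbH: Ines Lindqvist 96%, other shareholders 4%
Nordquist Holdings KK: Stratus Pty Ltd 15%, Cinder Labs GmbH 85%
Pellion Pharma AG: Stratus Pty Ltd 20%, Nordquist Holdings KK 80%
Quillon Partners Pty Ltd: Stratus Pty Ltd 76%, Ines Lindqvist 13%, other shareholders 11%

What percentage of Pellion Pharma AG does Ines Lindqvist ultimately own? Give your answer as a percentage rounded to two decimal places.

95.36%

Ines reaches Pellion along 3 paths.
Via Stratus: 94% × 20% = 18.8%.
Via Stratus → Nordquist: 94% × 15% × 80% = 11.28%.
Via Cinder → Nordquist: 96% × 85% × 80% = 65.28%.
Total: 18.8% + 11.28% + 65.28% = 95.36%.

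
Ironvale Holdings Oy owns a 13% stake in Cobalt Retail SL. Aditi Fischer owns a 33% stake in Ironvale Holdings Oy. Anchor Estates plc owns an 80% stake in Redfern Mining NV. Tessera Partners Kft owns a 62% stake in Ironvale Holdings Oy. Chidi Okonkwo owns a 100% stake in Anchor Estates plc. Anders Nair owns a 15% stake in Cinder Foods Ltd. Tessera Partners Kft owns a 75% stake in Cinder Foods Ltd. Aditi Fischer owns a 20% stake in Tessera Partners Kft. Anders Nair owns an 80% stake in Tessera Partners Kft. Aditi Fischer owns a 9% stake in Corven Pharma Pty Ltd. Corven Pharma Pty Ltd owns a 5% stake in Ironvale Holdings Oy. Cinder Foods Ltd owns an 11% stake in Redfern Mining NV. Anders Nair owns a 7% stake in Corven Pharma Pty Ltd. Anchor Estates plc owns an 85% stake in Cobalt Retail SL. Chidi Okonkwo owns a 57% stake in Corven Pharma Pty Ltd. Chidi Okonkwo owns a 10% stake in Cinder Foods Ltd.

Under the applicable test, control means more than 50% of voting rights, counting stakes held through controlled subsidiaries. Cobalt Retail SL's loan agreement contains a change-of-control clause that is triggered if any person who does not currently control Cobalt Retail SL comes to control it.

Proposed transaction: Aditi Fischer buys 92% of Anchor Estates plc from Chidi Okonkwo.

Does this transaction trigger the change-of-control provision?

The purchase adds only to Aditi's holdings (Chidi's stake shrinks), so Aditi is the only person who could newly come to control Cobalt.
Aditi's largest direct stake is 33% in Ironvale, which does not meet the threshold, so Aditi controls no company.
Neither Aditi nor any entity Aditi controls holds any voting interest in Cobalt.
So before the transaction, Aditi does not control Cobalt.
After the purchase, Aditi holds 92% of Anchor directly, and Chidi's stake falls to 8%.
Aditi holds 92% of Anchor, so Aditi controls Anchor.
Anchor holds 85% of Cobalt, so Aditi controls Cobalt.
Aditi did not control Cobalt before and does after, so the clause is triggered.

Yes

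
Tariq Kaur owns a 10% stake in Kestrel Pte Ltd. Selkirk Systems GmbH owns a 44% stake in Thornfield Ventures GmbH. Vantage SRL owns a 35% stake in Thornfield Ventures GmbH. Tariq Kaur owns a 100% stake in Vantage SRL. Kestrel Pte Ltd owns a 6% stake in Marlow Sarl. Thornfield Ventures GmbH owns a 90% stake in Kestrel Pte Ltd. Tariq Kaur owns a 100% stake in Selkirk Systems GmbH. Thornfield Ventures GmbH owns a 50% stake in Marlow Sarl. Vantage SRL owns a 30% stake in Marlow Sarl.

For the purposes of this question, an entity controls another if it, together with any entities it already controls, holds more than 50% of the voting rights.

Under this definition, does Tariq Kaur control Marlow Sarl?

Tariq holds 100% of Selkirk, so Tariq controls Selkirk.
Tariq holds 100% of Vantage, so Tariq controls Vantage.
Selkirk and Vantage together hold 44% + 35% = 79% of Thornfield, so Tariq controls Thornfield.
Thornfield and Tariq together hold 90% + 10% = 100% of Kestrel, so Tariq controls Kestrel.
Vantage and Kestrel and Thornfield together hold 30% + 6% + 50% = 86% of Marlow, so Tariq controls Marlow.

Yes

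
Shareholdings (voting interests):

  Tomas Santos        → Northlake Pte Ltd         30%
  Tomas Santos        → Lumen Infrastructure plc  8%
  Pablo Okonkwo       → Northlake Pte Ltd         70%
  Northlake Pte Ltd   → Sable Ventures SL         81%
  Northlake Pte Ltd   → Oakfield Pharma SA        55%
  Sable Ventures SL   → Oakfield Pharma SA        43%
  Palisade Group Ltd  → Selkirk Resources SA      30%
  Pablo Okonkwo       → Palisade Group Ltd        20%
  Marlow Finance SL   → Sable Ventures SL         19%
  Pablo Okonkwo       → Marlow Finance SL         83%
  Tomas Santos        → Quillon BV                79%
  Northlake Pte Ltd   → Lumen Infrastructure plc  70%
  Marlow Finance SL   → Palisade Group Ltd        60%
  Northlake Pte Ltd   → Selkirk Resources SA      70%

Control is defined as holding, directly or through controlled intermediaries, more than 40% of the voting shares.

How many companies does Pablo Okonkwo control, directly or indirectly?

Pablo holds 83% of Marlow, so Pablo controls Marlow.
Pablo holds 70% of Northlake, so Pablo controls Northlake.
Northlake and Marlow together hold 81% + 19% = 100% of Sable, so Pablo controls Sable.
Pablo and Marlow together hold 20% + 60% = 80% of Palisade, so Pablo controls Palisade.
Sable and Northlake together hold 43% + 55% = 98% of Oakfield, so Pablo controls Oakfield.
Northlake holds 70% of Lumen, so Pablo controls Lumen.
Northlake and Palisade together hold 70% + 30% = 100% of Selkirk, so Pablo controls Selkirk.
No other company's threshold is met.
Pablo controls 7 companies.

7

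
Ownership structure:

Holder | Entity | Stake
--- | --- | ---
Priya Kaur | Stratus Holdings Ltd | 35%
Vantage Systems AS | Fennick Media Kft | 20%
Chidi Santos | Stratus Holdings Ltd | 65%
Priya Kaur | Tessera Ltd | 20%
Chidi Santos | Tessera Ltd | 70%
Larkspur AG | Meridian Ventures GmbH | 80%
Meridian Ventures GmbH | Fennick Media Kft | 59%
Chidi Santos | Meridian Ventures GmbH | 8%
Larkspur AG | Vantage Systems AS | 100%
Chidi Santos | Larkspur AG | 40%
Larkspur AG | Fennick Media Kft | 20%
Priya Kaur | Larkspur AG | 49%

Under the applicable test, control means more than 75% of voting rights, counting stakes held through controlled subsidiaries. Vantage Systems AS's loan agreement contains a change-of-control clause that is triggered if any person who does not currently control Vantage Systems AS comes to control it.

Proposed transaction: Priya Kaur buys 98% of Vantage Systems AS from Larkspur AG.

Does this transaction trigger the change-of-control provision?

Yes

The purchase adds only to Priya's holdings (Larkspur's stake shrinks), so Priya is the only person who could newly come to control Vantage.
Priya's largest direct stake is 49% in Larkspur, which does not meet the threshold, so Priya controls no company.
Neither Priya nor any entity Priya controls holds any voting interest in Vantage.
So before the transaction, Priya does not control Vantage.
After the purchase, Priya holds 98% of Vantage directly, and Larkspur's stake falls to 2%.
Priya holds 98% of Vantage, so Priya controls Vantage.
Priya did not control Vantage before and does after, so the clause is triggered.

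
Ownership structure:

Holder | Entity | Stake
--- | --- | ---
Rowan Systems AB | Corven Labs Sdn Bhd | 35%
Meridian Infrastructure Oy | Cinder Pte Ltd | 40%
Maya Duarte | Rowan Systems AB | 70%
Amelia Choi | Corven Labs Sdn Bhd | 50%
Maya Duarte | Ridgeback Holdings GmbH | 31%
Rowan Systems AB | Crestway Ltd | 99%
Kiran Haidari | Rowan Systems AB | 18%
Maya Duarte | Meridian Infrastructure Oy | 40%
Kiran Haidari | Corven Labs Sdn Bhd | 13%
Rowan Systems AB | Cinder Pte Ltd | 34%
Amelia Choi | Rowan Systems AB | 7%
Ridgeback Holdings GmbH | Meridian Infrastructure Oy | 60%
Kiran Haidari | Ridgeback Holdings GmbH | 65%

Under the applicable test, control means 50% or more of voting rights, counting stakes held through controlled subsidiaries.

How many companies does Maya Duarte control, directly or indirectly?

2

Maya holds 70% of Rowan, so Maya controls Rowan.
Rowan holds 99% of Crestway, so Maya controls Crestway.
No other company's threshold is met.
Maya controls 2 companies.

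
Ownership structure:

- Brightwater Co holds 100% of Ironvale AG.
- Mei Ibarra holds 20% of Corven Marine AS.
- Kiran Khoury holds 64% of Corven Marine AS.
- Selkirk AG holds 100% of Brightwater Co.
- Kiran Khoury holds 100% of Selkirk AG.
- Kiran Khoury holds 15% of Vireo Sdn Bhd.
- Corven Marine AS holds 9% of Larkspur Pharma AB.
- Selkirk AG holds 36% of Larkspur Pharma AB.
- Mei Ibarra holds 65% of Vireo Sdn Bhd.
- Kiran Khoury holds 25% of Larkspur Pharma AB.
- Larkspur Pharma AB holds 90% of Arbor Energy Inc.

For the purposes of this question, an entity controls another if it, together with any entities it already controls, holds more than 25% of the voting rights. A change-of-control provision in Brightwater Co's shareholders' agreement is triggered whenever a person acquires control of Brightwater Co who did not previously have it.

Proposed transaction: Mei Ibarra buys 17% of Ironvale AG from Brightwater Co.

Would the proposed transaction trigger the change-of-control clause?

The purchase adds only to Mei's holdings (Brightwater's stake shrinks), so Mei is the only person who could newly come to control Brightwater.
Mei holds 65% of Vireo, so Mei controls Vireo.
Neither Mei nor any entity Mei controls holds any voting interest in Brightwater.
So before the transaction, Mei does not control Brightwater.
After the purchase, Mei holds 17% of Ironvale directly, and Brightwater's stake falls to 83%.
Mei's side now holds 17% of Ironvale, not > 25%, so Mei still does not control Ironvale.
After the transaction, neither Mei nor any entity Mei controls holds a voting interest in Brightwater, so Mei still does not control it.
No new person acquires control, so the clause is not triggered.

No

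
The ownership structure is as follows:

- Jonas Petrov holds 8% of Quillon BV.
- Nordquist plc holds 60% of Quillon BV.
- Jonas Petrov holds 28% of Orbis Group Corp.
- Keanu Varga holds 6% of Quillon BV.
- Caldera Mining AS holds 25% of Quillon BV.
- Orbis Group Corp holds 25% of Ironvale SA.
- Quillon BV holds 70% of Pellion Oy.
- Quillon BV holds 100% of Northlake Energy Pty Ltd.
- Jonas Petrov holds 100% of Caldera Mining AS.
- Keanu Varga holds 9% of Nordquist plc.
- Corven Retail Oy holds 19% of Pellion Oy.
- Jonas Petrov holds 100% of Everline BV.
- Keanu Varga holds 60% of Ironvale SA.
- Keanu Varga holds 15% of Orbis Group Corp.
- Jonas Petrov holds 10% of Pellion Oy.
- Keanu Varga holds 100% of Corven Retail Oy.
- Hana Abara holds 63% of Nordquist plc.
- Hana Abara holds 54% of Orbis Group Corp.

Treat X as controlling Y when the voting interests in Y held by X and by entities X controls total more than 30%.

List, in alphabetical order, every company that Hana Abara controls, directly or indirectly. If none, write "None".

Nordquist plc, Northlake Energy Pty Ltd, Orbis Group Corp, Pellion Oy, Quillon BV

Hana holds 63% of Nordquist, so Hana controls Nordquist.
Hana holds 54% of Orbis, so Hana controls Orbis.
Nordquist holds 60% of Quillon, so Hana controls Quillon.
Quillon holds 70% of Pellion, so Hana controls Pellion.
Quillon holds 100% of Northlake, so Hana controls Northlake.
No other company's threshold is met.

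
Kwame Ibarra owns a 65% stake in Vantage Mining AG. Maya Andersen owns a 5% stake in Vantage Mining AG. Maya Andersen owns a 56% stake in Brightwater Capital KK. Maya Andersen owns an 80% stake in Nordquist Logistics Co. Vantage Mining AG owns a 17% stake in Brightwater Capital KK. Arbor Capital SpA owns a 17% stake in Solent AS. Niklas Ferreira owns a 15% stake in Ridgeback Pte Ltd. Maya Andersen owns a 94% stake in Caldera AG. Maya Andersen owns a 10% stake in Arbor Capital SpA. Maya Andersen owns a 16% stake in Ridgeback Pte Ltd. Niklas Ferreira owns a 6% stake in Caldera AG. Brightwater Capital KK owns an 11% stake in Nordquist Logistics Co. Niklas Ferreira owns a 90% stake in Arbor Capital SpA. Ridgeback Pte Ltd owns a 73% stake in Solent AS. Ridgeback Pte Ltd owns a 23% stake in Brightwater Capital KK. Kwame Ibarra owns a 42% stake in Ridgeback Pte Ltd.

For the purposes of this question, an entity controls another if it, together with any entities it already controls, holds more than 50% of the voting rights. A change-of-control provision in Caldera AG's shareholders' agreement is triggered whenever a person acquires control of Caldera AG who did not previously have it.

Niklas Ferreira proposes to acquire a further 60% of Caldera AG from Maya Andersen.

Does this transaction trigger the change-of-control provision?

The purchase adds only to Niklas's holdings (Maya's stake shrinks), so Niklas is the only person who could newly come to control Caldera.
Niklas holds 90% of Arbor, so Niklas controls Arbor.
In Caldera, Niklas's side holds only 6%, not > 50%.
So before the transaction, Niklas does not control Caldera.
After the purchase, Niklas's direct stake in Caldera rises to 6% + 60% = 66%, and Maya's stake falls to 34%.
Niklas holds 66% of Caldera, so Niklas controls Caldera.
Niklas did not control Caldera before and does after, so the clause is triggered.

Yes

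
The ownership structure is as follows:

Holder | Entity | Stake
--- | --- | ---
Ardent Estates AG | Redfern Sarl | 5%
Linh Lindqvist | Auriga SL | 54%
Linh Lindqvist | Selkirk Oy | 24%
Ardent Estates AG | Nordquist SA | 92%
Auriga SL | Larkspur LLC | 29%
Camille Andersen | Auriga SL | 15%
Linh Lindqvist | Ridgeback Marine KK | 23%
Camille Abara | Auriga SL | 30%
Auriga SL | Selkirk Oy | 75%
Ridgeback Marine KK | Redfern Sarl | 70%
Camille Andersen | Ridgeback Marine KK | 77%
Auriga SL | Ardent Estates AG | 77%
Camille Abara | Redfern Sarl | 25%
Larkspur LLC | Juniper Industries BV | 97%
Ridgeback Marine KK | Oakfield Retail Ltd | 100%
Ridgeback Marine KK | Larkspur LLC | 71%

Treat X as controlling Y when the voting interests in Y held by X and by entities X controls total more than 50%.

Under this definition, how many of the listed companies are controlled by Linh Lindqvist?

4

Linh holds 54% of Auriga, so Linh controls Auriga.
Auriga holds 77% of Ardent, so Linh controls Ardent.
Auriga and Linh together hold 75% + 24% = 99% of Selkirk, so Linh controls Selkirk.
Ardent holds 92% of Nordquist, so Linh controls Nordquist.
No other company's threshold is met.
Linh controls 4 companies.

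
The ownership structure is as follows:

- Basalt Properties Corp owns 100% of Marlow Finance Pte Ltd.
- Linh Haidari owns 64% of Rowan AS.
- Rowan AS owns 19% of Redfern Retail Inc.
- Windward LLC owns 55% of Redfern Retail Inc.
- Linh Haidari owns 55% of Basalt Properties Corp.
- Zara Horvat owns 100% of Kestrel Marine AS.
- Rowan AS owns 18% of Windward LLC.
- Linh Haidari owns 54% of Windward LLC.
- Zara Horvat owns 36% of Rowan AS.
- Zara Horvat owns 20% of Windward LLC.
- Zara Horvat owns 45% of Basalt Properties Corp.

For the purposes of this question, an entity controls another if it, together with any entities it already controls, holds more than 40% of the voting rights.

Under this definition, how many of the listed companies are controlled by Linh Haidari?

5

Linh holds 64% of Rowan, so Linh controls Rowan.
Linh holds 55% of Basalt, so Linh controls Basalt.
Linh and Rowan together hold 54% + 18% = 72% of Windward, so Linh controls Windward.
Rowan and Windward together hold 19% + 55% = 74% of Redfern, so Linh controls Redfern.
Basalt holds 100% of Marlow, so Linh controls Marlow.
No other company's threshold is met.
Linh controls 5 companies.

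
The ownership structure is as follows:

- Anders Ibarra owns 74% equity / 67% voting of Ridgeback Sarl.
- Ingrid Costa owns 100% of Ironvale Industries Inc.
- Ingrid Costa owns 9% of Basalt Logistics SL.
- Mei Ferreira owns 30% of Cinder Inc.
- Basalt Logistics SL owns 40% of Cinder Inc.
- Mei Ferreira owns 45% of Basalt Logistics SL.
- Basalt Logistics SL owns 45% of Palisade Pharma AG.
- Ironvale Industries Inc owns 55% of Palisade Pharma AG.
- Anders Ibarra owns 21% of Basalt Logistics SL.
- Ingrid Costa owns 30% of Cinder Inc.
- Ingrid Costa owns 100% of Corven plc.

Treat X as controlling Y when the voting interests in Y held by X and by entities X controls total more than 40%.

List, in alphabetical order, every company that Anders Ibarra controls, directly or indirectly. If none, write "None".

Ridgeback Sarl

Anders holds 67% of Ridgeback, so Anders controls Ridgeback.
No other company's threshold is met.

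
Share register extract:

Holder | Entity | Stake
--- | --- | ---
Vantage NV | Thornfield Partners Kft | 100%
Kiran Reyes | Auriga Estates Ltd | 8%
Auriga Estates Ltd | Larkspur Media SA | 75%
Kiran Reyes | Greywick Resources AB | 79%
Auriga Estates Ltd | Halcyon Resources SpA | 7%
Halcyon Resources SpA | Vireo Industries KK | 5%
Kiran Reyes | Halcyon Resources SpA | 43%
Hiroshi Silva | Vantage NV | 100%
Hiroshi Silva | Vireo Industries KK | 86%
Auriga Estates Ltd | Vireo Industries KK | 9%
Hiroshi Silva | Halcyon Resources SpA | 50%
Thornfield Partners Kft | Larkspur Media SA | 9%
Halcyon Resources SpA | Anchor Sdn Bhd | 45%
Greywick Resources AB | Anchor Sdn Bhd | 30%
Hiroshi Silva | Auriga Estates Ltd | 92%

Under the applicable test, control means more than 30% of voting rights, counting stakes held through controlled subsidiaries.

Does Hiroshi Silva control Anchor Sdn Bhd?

Yes

Hiroshi holds 92% of Auriga, so Hiroshi controls Auriga.
Hiroshi and Auriga together hold 50% + 7% = 57% of Halcyon, so Hiroshi controls Halcyon.
Halcyon holds 45% of Anchor, so Hiroshi controls Anchor.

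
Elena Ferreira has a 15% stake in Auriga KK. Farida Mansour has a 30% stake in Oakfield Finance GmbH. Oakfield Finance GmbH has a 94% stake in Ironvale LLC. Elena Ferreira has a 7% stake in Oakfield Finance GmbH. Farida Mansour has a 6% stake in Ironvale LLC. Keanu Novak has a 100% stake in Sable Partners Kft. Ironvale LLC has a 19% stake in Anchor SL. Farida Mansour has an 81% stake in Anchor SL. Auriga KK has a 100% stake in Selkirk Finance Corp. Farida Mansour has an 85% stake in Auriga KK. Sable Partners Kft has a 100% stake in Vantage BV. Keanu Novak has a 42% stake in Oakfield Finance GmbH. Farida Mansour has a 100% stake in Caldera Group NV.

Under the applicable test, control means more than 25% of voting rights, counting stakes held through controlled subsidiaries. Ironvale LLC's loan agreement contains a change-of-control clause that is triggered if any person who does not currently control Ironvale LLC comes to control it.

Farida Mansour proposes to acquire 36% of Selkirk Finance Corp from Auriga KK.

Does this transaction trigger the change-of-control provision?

The purchase adds only to Farida's holdings (Auriga's stake shrinks), so Farida is the only person who could newly come to control Ironvale.
Farida holds 30% of Oakfield, so Farida controls Oakfield.
Oakfield and Farida together hold 94% + 6% = 100% of Ironvale, so Farida controls Ironvale.
So Farida already controls Ironvale before the transaction.
After the purchase, Farida holds 36% of Selkirk directly, and Auriga's stake falls to 64%.
Farida controlled Ironvale already, so this is not a new person acquiring control; every other person's position is unchanged or reduced.
No new person acquires control, so the clause is not triggered.

No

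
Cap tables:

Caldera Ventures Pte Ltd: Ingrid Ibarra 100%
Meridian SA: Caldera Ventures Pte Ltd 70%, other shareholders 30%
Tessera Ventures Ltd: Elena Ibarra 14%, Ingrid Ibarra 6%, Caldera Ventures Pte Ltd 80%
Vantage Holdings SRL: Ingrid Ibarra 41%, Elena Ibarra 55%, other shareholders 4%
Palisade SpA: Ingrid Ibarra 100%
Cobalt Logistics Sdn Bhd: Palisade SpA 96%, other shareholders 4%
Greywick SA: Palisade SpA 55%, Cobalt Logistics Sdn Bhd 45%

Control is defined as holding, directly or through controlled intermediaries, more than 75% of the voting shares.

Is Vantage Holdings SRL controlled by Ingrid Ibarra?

No

Ingrid holds 100% of Caldera, so Ingrid controls Caldera.
Ingrid and Caldera together hold 6% + 80% = 86% of Tessera, so Ingrid controls Tessera.
Ingrid holds 100% of Palisade, so Ingrid controls Palisade.
Palisade holds 96% of Cobalt, so Ingrid controls Cobalt.
Palisade and Cobalt together hold 55% + 45% = 100% of Greywick, so Ingrid controls Greywick.
In Vantage, Ingrid's side holds only 41%, not > 75%.
So Ingrid does not control Vantage.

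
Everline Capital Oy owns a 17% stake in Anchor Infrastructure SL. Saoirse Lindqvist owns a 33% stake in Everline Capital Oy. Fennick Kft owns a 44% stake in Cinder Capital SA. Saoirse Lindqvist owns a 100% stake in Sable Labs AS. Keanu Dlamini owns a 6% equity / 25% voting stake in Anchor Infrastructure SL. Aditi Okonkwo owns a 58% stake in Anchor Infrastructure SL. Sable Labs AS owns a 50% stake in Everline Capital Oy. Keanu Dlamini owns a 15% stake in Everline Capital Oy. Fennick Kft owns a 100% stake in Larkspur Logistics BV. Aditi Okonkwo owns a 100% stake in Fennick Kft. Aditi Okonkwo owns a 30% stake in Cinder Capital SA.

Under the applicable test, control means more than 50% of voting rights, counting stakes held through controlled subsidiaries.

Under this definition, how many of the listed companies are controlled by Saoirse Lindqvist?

2

Saoirse holds 100% of Sable, so Saoirse controls Sable.
Sable and Saoirse together hold 50% + 33% = 83% of Everline, so Saoirse controls Everline.
No other company's threshold is met.
Saoirse controls 2 companies.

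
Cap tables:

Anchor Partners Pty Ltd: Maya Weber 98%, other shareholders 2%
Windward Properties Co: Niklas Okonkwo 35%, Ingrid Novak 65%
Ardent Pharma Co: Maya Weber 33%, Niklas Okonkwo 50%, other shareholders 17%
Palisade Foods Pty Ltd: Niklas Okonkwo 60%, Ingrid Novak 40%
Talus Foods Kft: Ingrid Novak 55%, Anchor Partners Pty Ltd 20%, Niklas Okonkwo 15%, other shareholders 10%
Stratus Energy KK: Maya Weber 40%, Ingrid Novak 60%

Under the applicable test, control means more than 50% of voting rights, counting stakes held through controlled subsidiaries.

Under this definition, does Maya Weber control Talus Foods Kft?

No

Maya holds 98% of Anchor, so Maya controls Anchor.
In Talus, Maya's side holds only 20%, not > 50%.
So Maya does not control Talus.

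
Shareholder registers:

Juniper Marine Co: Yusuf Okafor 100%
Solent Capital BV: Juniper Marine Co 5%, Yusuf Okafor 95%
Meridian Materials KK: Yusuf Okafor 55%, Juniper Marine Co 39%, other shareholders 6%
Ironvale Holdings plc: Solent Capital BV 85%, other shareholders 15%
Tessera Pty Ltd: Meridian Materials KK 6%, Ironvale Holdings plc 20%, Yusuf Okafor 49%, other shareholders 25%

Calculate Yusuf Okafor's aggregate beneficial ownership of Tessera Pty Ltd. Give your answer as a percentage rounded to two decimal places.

Yusuf reaches Tessera along 5 paths.
Via Meridian: 55% × 6% = 3.3%.
Via Juniper → Meridian: 100% × 39% × 6% = 2.34%.
Via Juniper → Solent → Ironvale: 100% × 5% × 85% × 20% = 0.85%.
Via Solent → Ironvale: 95% × 85% × 20% = 16.15%.
Direct stake: 49% = 49%.
Total: 3.3% + 2.34% + 0.85% + 16.15% + 49% = 71.64%.

71.64%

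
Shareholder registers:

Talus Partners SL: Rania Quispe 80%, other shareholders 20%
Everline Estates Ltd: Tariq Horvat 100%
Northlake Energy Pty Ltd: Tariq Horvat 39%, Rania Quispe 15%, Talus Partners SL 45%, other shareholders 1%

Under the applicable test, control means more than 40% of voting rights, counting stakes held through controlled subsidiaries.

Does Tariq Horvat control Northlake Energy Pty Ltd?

Tariq holds 100% of Everline, so Tariq controls Everline.
In Northlake, Tariq's side holds only 39%, not > 40%.
So Tariq does not control Northlake.

No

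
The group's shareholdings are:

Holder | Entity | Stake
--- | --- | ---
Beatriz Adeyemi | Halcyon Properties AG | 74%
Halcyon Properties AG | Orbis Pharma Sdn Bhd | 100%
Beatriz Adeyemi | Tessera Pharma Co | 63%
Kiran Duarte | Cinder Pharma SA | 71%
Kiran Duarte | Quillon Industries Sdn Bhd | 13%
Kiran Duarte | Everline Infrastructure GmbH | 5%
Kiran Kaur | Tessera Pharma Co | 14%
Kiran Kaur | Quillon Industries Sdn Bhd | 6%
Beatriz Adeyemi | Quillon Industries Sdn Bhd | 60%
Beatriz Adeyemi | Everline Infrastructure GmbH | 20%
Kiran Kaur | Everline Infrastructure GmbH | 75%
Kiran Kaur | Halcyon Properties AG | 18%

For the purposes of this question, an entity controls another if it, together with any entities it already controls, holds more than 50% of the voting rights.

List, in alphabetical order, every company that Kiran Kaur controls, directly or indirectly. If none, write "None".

Kiran Kaur holds 75% of Everline, so Kiran Kaur controls Everline.
No other company's threshold is met.

Everline Infrastructure GmbH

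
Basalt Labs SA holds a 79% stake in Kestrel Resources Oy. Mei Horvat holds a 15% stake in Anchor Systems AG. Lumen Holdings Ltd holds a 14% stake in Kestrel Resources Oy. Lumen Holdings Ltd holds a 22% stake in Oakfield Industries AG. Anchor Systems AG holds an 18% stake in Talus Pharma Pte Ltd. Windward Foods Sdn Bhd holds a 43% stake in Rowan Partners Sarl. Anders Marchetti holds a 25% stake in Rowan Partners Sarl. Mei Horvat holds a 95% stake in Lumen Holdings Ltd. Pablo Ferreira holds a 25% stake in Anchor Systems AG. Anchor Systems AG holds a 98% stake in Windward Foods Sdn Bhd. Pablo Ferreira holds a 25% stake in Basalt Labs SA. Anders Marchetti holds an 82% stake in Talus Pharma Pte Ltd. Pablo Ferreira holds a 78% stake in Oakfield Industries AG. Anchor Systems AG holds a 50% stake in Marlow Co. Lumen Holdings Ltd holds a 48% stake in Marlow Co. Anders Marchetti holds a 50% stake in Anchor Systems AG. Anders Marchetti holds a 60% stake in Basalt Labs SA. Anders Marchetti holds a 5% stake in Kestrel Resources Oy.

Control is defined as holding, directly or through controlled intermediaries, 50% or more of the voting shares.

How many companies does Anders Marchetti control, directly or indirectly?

Anders holds 60% of Basalt, so Anders controls Basalt.
Anders holds 50% of Anchor, so Anders controls Anchor.
Anchor holds 98% of Windward, so Anders controls Windward.
Anchor holds 50% of Marlow, so Anders controls Marlow.
Basalt and Anders together hold 79% + 5% = 84% of Kestrel, so Anders controls Kestrel.
Anders and Anchor together hold 82% + 18% = 100% of Talus, so Anders controls Talus.
Windward and Anders together hold 43% + 25% = 68% of Rowan, so Anders controls Rowan.
No other company's threshold is met.
Anders controls 7 companies.

7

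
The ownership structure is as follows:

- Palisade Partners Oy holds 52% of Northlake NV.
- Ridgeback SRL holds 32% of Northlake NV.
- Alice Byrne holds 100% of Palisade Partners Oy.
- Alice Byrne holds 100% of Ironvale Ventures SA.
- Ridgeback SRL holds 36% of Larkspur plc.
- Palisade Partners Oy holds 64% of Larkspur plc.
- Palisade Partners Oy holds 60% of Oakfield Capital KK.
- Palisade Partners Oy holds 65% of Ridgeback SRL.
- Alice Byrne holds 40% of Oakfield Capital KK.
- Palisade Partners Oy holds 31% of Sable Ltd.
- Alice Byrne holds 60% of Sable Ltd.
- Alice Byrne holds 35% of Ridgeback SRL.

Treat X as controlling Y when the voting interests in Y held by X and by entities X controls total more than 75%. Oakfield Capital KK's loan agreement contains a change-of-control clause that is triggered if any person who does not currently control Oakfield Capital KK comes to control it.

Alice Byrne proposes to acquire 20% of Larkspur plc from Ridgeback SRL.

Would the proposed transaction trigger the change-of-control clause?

The purchase adds only to Alice's holdings (Ridgeback's stake shrinks), so Alice is the only person who could newly come to control Oakfield.
Alice holds 100% of Palisade, so Alice controls Palisade.
Alice and Palisade together hold 40% + 60% = 100% of Oakfield, so Alice controls Oakfield.
So Alice already controls Oakfield before the transaction.
After the purchase, Alice holds 20% of Larkspur directly, and Ridgeback's stake falls to 16%.
Alice controlled Oakfield already, so this is not a new person acquiring control; every other person's position is unchanged or reduced.
No new person acquires control, so the clause is not triggered.

No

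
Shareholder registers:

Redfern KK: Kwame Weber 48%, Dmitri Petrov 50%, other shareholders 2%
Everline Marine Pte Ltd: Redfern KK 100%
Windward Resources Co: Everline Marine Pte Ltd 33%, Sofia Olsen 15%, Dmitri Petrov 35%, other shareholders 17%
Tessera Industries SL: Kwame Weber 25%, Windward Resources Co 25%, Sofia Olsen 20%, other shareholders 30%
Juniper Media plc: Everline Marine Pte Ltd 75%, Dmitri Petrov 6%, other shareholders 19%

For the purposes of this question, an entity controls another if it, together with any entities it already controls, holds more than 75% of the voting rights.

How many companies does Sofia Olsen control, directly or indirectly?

0

Sofia's largest direct stake is 20% in Tessera, which does not meet the threshold.
Sofia controls 0 companies.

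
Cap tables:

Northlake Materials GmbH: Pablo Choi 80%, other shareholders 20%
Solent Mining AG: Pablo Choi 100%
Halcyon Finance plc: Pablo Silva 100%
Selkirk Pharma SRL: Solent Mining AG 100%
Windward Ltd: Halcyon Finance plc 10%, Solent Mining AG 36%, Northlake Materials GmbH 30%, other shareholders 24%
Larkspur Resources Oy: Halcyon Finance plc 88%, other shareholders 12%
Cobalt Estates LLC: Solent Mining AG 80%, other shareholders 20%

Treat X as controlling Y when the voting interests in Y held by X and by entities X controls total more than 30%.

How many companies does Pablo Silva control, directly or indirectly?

Pablo Silva holds 100% of Halcyon, so Pablo Silva controls Halcyon.
Halcyon holds 88% of Larkspur, so Pablo Silva controls Larkspur.
No other company's threshold is met.
Pablo Silva controls 2 companies.

2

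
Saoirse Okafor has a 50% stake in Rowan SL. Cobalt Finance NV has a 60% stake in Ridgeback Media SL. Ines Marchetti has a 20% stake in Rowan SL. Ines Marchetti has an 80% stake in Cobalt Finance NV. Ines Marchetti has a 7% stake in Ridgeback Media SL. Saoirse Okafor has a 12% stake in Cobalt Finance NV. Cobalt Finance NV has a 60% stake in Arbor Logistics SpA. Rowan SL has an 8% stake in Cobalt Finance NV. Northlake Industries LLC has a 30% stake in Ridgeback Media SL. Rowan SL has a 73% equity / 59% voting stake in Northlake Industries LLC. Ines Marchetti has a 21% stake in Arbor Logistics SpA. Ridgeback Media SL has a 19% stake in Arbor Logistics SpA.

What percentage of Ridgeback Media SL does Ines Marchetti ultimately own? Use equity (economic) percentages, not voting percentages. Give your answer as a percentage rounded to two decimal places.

Ines reaches Ridgeback along 4 paths.
Direct stake: 7% = 7%.
Via Cobalt: 80% × 60% = 48%.
Via Rowan → Cobalt: 20% × 8% × 60% = 0.96%.
Via Rowan → Northlake: 20% × 73% × 30% = 4.38%.
Total: 7% + 48% + 0.96% + 4.38% = 60.34%.

60.34%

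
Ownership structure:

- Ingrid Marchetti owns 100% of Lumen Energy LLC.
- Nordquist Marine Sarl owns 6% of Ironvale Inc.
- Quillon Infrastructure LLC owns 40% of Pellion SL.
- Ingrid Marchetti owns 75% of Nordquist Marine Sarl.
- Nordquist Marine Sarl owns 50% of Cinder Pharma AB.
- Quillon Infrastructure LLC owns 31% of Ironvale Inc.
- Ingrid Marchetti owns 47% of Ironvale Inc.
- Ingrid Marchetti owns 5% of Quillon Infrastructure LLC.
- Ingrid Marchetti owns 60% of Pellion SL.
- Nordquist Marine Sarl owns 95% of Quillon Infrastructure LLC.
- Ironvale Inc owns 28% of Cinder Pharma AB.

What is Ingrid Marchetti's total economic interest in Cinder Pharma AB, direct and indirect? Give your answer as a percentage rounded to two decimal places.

58.54%

Ingrid reaches Cinder along 5 paths.
Via Nordquist: 75% × 50% = 37.5%.
Via Ironvale: 47% × 28% = 13.16%.
Via Quillon → Ironvale: 5% × 31% × 28% = 0.434%.
Via Nordquist → Quillon → Ironvale: 75% × 95% × 31% × 28% = 6.1845%.
Via Nordquist → Ironvale: 75% × 6% × 28% = 1.26%.
Total: 37.5% + 13.16% + 0.434% + 6.1845% + 1.26% = 58.5385%.
Rounded: 58.54%.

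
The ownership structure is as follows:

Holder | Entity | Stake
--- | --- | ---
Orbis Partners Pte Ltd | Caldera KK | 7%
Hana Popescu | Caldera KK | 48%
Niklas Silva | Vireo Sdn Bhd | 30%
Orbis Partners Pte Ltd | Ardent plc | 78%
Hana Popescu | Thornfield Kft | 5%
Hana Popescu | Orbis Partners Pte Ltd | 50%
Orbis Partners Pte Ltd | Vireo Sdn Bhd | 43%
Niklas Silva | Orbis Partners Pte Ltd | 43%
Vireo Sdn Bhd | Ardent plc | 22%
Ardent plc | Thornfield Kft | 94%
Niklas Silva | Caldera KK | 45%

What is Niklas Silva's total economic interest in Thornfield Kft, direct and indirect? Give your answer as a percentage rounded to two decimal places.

Niklas reaches Thornfield along 3 paths.
Via Orbis → Ardent: 43% × 78% × 94% = 31.5276%.
Via Vireo → Ardent: 30% × 22% × 94% = 6.204%.
Via Orbis → Vireo → Ardent: 43% × 43% × 22% × 94% = 3.823732%.
Total: 31.5276% + 6.204% + 3.823732% = 41.555332%.
Rounded: 41.56%.

41.56%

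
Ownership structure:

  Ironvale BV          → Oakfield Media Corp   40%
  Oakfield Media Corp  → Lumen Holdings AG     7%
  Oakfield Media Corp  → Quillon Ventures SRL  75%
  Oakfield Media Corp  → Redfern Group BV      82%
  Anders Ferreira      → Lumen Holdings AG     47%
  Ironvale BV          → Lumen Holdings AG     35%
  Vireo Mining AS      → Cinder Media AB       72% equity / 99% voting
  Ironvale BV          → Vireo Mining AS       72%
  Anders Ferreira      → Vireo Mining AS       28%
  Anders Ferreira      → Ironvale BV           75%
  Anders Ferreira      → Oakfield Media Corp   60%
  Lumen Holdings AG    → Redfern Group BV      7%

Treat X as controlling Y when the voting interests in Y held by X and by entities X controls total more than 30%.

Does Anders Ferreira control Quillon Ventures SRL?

Anders holds 75% of Ironvale, so Anders controls Ironvale.
Ironvale and Anders together hold 40% + 60% = 100% of Oakfield, so Anders controls Oakfield.
Oakfield holds 75% of Quillon, so Anders controls Quillon.

Yes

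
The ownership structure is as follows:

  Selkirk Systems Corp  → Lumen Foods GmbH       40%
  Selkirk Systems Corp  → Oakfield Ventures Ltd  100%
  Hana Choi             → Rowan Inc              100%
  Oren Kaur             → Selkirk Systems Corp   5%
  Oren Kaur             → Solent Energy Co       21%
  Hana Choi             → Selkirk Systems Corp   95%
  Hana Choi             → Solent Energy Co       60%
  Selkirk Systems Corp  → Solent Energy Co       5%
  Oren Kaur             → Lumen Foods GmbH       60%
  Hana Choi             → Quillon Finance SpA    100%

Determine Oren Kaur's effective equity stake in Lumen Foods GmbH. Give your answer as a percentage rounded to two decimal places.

Oren reaches Lumen along 2 paths.
Direct stake: 60% = 60%.
Via Selkirk: 5% × 40% = 2%.
Total: 60% + 2% = 62%.
Rounded: 62.00%.

62.00%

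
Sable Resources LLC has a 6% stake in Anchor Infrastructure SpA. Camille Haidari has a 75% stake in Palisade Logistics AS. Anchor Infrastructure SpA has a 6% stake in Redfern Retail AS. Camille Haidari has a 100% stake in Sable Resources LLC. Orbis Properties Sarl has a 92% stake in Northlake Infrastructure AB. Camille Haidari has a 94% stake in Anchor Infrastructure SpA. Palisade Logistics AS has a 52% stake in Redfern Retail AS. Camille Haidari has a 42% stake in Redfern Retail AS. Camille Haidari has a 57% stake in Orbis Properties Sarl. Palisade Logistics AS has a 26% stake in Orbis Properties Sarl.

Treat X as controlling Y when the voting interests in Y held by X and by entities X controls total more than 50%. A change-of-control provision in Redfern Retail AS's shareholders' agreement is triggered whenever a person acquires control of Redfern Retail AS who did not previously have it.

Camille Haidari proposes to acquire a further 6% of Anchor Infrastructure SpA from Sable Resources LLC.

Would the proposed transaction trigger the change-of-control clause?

No

The purchase adds only to Camille's holdings (Sable's stake shrinks), so Camille is the only person who could newly come to control Redfern.
Camille holds 75% of Palisade, so Camille controls Palisade.
Camille holds 100% of Sable, so Camille controls Sable.
Camille and Sable together hold 94% + 6% = 100% of Anchor, so Camille controls Anchor.
Palisade and Camille and Anchor together hold 52% + 42% + 6% = 100% of Redfern, so Camille controls Redfern.
So Camille already controls Redfern before the transaction.
After the purchase, Camille's direct stake in Anchor rises to 94% + 6% = 100%, and Sable's stake falls to 0%.
Camille controlled Redfern already, so this is not a new person acquiring control; every other person's position is unchanged or reduced.
No new person acquires control, so the clause is not triggered.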